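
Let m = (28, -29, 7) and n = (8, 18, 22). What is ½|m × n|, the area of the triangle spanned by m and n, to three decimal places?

i: (-29)·22 - 7·18 = -638 - 126 = -764
j: 7·8 - 28·22 = 56 - 616 = -560
k: 28·18 - (-29)·8 = 504 - (-232) = 736
m × n = (-764, -560, 736)
|m × n| = √((-764)² + (-560)² + 736²) = √1438992 ≈ 1199.5799
area = ½ · 1199.5799 ≈ 599.790

599.790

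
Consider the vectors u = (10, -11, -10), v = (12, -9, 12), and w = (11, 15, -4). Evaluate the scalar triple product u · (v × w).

v × w:
i: (-9)·(-4) - 12·15 = 36 - 180 = -144
j: 12·11 - 12·(-4) = 132 - (-48) = 180
k: 12·15 - (-9)·11 = 180 - (-99) = 279
v × w = (-144, 180, 279)
u · (v × w) = 10·(-144) + (-11)·180 + (-10)·279 = -1440 - 1980 - 2790 = -6210

-6210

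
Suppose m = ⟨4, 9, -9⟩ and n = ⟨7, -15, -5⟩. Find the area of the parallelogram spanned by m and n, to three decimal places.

222.212

i: 9·(-5) - (-9)·(-15) = -45 - 135 = -180
j: (-9)·7 - 4·(-5) = -63 - (-20) = -43
k: 4·(-15) - 9·7 = -60 - 63 = -123
m × n = (-180, -43, -123)
|m × n| = √((-180)² + (-43)² + (-123)²) = √49378 ≈ 222.2116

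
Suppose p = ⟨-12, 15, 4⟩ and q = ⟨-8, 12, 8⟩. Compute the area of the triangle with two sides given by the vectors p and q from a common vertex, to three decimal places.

i: 15·8 - 4·12 = 120 - 48 = 72
j: 4·(-8) - (-12)·8 = -32 - (-96) = 64
k: (-12)·12 - 15·(-8) = -144 - (-120) = -24
p × q = (72, 64, -24)
|p × q| = √(72² + 64² + (-24)²) = √9856 ≈ 99.2774
area = ½ · 99.2774 ≈ 49.639

49.639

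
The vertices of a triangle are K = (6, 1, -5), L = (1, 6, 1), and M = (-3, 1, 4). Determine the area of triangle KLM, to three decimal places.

KL = (-5, 5, 6),  KM = (-9, 0, 9)
i: 5·9 - 6·0 = 45 - 0 = 45
j: 6·(-9) - (-5)·9 = -54 - (-45) = -9
k: (-5)·0 - 5·(-9) = 0 - (-45) = 45
KL × KM = (45, -9, 45)
|KL × KM| = √4131 ≈ 64.2729
area = ½ · 64.2729 ≈ 32.136

32.136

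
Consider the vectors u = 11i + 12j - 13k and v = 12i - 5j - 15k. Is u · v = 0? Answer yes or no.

no

u · v = 11·12 + 12·(-5) + (-13)·(-15) = 132 - 60 + 195 = 267
Nonzero, so the vectors are not orthogonal.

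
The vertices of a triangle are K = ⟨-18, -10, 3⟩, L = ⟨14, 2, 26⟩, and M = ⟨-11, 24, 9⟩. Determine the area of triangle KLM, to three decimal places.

615.036

KL = (32, 12, 23),  KM = (7, 34, 6)
i: 12·6 - 23·34 = 72 - 782 = -710
j: 23·7 - 32·6 = 161 - 192 = -31
k: 32·34 - 12·7 = 1088 - 84 = 1004
KL × KM = (-710, -31, 1004)
|KL × KM| = √1513077 ≈ 1230.0719
area = ½ · 1230.0719 ≈ 615.036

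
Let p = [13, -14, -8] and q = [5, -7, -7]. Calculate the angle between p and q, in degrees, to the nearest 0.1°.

17.6

p · q = 13·5 + (-14)·(-7) + (-8)·(-7) = 65 + 98 + 56 = 219
|p|² = 169 + 196 + 64 = 429,  |p| = √429 ≈ 20.712315
|q|² = 25 + 49 + 49 = 123,  |q| = √123 ≈ 11.090537
cos θ = 219 / (20.712315 · 11.090537) ≈ 0.95337
θ = arccos(0.95337) ≈ 17.6°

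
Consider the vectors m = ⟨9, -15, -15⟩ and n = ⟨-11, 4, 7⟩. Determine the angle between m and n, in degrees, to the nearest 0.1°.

m · n = 9·(-11) + (-15)·4 + (-15)·7 = -99 - 60 - 105 = -264
|m|² = 81 + 225 + 225 = 531,  |m| = √531 ≈ 23.043437
|n|² = 121 + 16 + 49 = 186,  |n| = √186 ≈ 13.638182
cos θ = -264 / (23.043437 · 13.638182) ≈ -0.84004
θ = arccos(-0.84004) ≈ 147.1°

147.1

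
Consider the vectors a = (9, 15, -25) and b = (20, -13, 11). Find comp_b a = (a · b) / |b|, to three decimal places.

a · b = 9·20 + 15·(-13) + (-25)·11 = 180 - 195 - 275 = -290
|b| = √(400 + 169 + 121) = √690 ≈ 26.2679
comp_b a = -290 / √690 ≈ -11.040

-11.040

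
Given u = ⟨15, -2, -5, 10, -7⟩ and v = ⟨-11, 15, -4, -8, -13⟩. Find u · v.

u · v = 15·(-11) + (-2)·15 + (-5)·(-4) + 10·(-8) + (-7)·(-13) = -165 - 30 + 20 - 80 + 91 = -164

-164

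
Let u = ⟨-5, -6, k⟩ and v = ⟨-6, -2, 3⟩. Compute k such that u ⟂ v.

u · v = (-5)·(-6) + (-6)·(-2) + k·3 = 42 + 3k
Set equal to 0: 3k = -42, so k = -14.

-14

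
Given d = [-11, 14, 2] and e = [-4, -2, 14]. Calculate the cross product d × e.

i: 14·14 - 2·(-2) = 196 - (-4) = 200
j: 2·(-4) - (-11)·14 = -8 - (-154) = 146
k: (-11)·(-2) - 14·(-4) = 22 - (-56) = 78
d × e = (200, 146, 78)

(200, 146, 78)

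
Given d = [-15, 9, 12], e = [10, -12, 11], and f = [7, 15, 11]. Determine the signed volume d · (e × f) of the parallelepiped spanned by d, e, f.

e × f:
i: (-12)·11 - 11·15 = -132 - 165 = -297
j: 11·7 - 10·11 = 77 - 110 = -33
k: 10·15 - (-12)·7 = 150 - (-84) = 234
e × f = (-297, -33, 234)
d · (e × f) = (-15)·(-297) + 9·(-33) + 12·234 = 4455 - 297 + 2808 = 6966

6966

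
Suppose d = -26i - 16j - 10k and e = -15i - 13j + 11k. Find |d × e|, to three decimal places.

541.605

i: (-16)·11 - (-10)·(-13) = -176 - 130 = -306
j: (-10)·(-15) - (-26)·11 = 150 - (-286) = 436
k: (-26)·(-13) - (-16)·(-15) = 338 - 240 = 98
d × e = (-306, 436, 98)
|d × e| = √((-306)² + 436² + 98²) = √293336 ≈ 541.6050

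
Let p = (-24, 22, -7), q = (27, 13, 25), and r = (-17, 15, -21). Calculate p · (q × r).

q × r:
i: 13·(-21) - 25·15 = -273 - 375 = -648
j: 25·(-17) - 27·(-21) = -425 - (-567) = 142
k: 27·15 - 13·(-17) = 405 - (-221) = 626
q × r = (-648, 142, 626)
p · (q × r) = (-24)·(-648) + 22·142 + (-7)·626 = 15552 + 3124 - 4382 = 14294

14294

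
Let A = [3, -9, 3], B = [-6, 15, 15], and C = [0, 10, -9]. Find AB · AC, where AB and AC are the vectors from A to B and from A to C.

339

AB = B − A = (-9, 24, 12)
AC = C − A = (-3, 19, -12)
AB · AC = (-9)·(-3) + 24·19 + 12·(-12) = 27 + 456 - 144 = 339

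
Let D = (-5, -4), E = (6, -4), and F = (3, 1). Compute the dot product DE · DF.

88

DE = E − D = (11, 0)
DF = F − D = (8, 5)
DE · DF = 11·8 + 0·5 = 88 + 0 = 88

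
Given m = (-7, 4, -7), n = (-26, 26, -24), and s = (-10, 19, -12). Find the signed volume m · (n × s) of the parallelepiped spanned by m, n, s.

n × s:
i: 26·(-12) - (-24)·19 = -312 - (-456) = 144
j: (-24)·(-10) - (-26)·(-12) = 240 - 312 = -72
k: (-26)·19 - 26·(-10) = -494 - (-260) = -234
n × s = (144, -72, -234)
m · (n × s) = (-7)·144 + 4·(-72) + (-7)·(-234) = -1008 - 288 + 1638 = 342

342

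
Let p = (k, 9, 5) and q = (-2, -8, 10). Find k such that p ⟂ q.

p · q = k·(-2) + 9·(-8) + 5·10 = -22 - 2k
Set equal to 0: -2k = 22, so k = -11.

-11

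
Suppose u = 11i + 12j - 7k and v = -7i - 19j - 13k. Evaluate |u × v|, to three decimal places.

368.795

i: 12·(-13) - (-7)·(-19) = -156 - 133 = -289
j: (-7)·(-7) - 11·(-13) = 49 - (-143) = 192
k: 11·(-19) - 12·(-7) = -209 - (-84) = -125
u × v = (-289, 192, -125)
|u × v| = √((-289)² + 192² + (-125)²) = √136010 ≈ 368.7953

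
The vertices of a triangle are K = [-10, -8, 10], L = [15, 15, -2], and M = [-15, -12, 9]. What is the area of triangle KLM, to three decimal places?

KL = (25, 23, -12),  KM = (-5, -4, -1)
i: 23·(-1) - (-12)·(-4) = -23 - 48 = -71
j: (-12)·(-5) - 25·(-1) = 60 - (-25) = 85
k: 25·(-4) - 23·(-5) = -100 - (-115) = 15
KL × KM = (-71, 85, 15)
|KL × KM| = √12491 ≈ 111.7631
area = ½ · 111.7631 ≈ 55.882

55.882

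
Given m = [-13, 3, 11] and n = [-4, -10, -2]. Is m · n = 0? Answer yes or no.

m · n = (-13)·(-4) + 3·(-10) + 11·(-2) = 52 - 30 - 22 = 0
Zero, so the vectors are orthogonal.

yes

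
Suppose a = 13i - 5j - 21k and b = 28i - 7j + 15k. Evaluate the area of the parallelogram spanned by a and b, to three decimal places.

815.337

i: (-5)·15 - (-21)·(-7) = -75 - 147 = -222
j: (-21)·28 - 13·15 = -588 - 195 = -783
k: 13·(-7) - (-5)·28 = -91 - (-140) = 49
a × b = (-222, -783, 49)
|a × b| = √((-222)² + (-783)² + 49²) = √664774 ≈ 815.3367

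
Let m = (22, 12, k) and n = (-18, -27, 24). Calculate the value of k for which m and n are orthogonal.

m · n = 22·(-18) + 12·(-27) + k·24 = -720 + 24k
Set equal to 0: 24k = 720, so k = 30.

30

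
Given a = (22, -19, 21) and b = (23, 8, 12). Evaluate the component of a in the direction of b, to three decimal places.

22.322

a · b = 22·23 + (-19)·8 + 21·12 = 506 - 152 + 252 = 606
|b| = √(529 + 64 + 144) = √737 ≈ 27.1477
comp_b a = 606 / √737 ≈ 22.322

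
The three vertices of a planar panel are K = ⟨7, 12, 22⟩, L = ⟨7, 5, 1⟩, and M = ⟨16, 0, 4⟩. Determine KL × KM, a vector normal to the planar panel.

(-126, -189, 63)

KL = (0, -7, -21)
KM = (9, -12, -18)
i: (-7)·(-18) - (-21)·(-12) = 126 - 252 = -126
j: (-21)·9 - 0·(-18) = -189 - 0 = -189
k: 0·(-12) - (-7)·9 = 0 - (-63) = 63
KL × KM = (-126, -189, 63)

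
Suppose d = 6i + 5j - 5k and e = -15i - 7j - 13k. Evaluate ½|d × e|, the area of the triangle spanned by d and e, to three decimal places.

92.868

i: 5·(-13) - (-5)·(-7) = -65 - 35 = -100
j: (-5)·(-15) - 6·(-13) = 75 - (-78) = 153
k: 6·(-7) - 5·(-15) = -42 - (-75) = 33
d × e = (-100, 153, 33)
|d × e| = √((-100)² + 153² + 33²) = √34498 ≈ 185.7364
area = ½ · 185.7364 ≈ 92.868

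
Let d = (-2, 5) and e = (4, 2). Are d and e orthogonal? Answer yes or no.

d · e = (-2)·4 + 5·2 = -8 + 10 = 2
Nonzero, so the vectors are not orthogonal.

no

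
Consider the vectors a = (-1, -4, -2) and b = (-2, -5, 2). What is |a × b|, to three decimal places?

i: (-4)·2 - (-2)·(-5) = -8 - 10 = -18
j: (-2)·(-2) - (-1)·2 = 4 - (-2) = 6
k: (-1)·(-5) - (-4)·(-2) = 5 - 8 = -3
a × b = (-18, 6, -3)
|a × b| = √((-18)² + 6² + (-3)²) = √369 ≈ 19.2094

19.209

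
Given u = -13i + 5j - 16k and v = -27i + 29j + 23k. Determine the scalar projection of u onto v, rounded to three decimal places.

2.794

u · v = (-13)·(-27) + 5·29 + (-16)·23 = 351 + 145 - 368 = 128
|v| = √(729 + 841 + 529) = √2099 ≈ 45.8148
comp_v u = 128 / √2099 ≈ 2.794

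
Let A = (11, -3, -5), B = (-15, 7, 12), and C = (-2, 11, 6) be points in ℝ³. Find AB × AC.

(-128, 65, -234)

AB = (-26, 10, 17)
AC = (-13, 14, 11)
i: 10·11 - 17·14 = 110 - 238 = -128
j: 17·(-13) - (-26)·11 = -221 - (-286) = 65
k: (-26)·14 - 10·(-13) = -364 - (-130) = -234
AB × AC = (-128, 65, -234)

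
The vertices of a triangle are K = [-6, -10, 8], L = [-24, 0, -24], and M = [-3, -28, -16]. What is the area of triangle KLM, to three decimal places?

507.710

KL = (-18, 10, -32),  KM = (3, -18, -24)
i: 10·(-24) - (-32)·(-18) = -240 - 576 = -816
j: (-32)·3 - (-18)·(-24) = -96 - 432 = -528
k: (-18)·(-18) - 10·3 = 324 - 30 = 294
KL × KM = (-816, -528, 294)
|KL × KM| = √1031076 ≈ 1015.4191
area = ½ · 1015.4191 ≈ 507.710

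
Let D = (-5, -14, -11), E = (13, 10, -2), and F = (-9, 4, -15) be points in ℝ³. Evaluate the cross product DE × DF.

(-258, 36, 420)

DE = (18, 24, 9)
DF = (-4, 18, -4)
i: 24·(-4) - 9·18 = -96 - 162 = -258
j: 9·(-4) - 18·(-4) = -36 - (-72) = 36
k: 18·18 - 24·(-4) = 324 - (-96) = 420
DE × DF = (-258, 36, 420)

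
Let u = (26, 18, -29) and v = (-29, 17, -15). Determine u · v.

u · v = 26·(-29) + 18·17 + (-29)·(-15) = -754 + 306 + 435 = -13

-13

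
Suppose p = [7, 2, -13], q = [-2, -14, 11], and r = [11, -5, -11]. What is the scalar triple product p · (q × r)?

q × r:
i: (-14)·(-11) - 11·(-5) = 154 - (-55) = 209
j: 11·11 - (-2)·(-11) = 121 - 22 = 99
k: (-2)·(-5) - (-14)·11 = 10 - (-154) = 164
q × r = (209, 99, 164)
p · (q × r) = 7·209 + 2·99 + (-13)·164 = 1463 + 198 - 2132 = -471

-471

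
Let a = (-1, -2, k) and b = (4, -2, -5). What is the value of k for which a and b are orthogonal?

a · b = (-1)·4 + (-2)·(-2) + k·(-5) = 0 - 5k
Set equal to 0: -5k = 0, so k = 0.

0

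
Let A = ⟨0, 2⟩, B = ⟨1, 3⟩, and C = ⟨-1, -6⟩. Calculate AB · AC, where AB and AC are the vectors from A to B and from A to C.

-9

AB = B − A = (1, 1)
AC = C − A = (-1, -8)
AB · AC = 1·(-1) + 1·(-8) = -1 - 8 = -9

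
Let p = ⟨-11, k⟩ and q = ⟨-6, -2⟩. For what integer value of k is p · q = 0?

p · q = (-11)·(-6) + k·(-2) = 66 - 2k
Set equal to 0: -2k = -66, so k = 33.

33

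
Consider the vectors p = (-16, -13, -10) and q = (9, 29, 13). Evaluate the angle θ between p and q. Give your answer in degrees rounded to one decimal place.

149.3

p · q = (-16)·9 + (-13)·29 + (-10)·13 = -144 - 377 - 130 = -651
|p|² = 256 + 169 + 100 = 525,  |p| = √525 ≈ 22.912878
|q|² = 81 + 841 + 169 = 1091,  |q| = √1091 ≈ 33.030289
cos θ = -651 / (22.912878 · 33.030289) ≈ -0.86018
θ = arccos(-0.86018) ≈ 149.3°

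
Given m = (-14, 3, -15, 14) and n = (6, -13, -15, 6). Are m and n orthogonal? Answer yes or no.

m · n = (-14)·6 + 3·(-13) + (-15)·(-15) + 14·6 = -84 - 39 + 225 + 84 = 186
Nonzero, so the vectors are not orthogonal.

no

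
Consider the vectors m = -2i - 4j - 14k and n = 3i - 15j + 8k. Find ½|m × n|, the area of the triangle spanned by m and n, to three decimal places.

i: (-4)·8 - (-14)·(-15) = -32 - 210 = -242
j: (-14)·3 - (-2)·8 = -42 - (-16) = -26
k: (-2)·(-15) - (-4)·3 = 30 - (-12) = 42
m × n = (-242, -26, 42)
|m × n| = √((-242)² + (-26)² + 42²) = √61004 ≈ 246.9899
area = ½ · 246.9899 ≈ 123.495

123.495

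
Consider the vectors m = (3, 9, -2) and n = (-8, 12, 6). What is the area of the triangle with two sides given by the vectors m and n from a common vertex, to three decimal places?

66.618

i: 9·6 - (-2)·12 = 54 - (-24) = 78
j: (-2)·(-8) - 3·6 = 16 - 18 = -2
k: 3·12 - 9·(-8) = 36 - (-72) = 108
m × n = (78, -2, 108)
|m × n| = √(78² + (-2)² + 108²) = √17752 ≈ 133.2366
area = ½ · 133.2366 ≈ 66.618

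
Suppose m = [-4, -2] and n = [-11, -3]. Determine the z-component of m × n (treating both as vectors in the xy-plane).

(-4)·(-3) - (-2)·(-11) = 12 - 22 = -10

-10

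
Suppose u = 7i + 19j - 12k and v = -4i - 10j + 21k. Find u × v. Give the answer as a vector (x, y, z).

(279, -99, 6)

i: 19·21 - (-12)·(-10) = 399 - 120 = 279
j: (-12)·(-4) - 7·21 = 48 - 147 = -99
k: 7·(-10) - 19·(-4) = -70 - (-76) = 6
u × v = (279, -99, 6)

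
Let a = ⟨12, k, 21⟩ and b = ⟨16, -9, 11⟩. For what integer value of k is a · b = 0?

a · b = 12·16 + k·(-9) + 21·11 = 423 - 9k
Set equal to 0: -9k = -423, so k = 47.

47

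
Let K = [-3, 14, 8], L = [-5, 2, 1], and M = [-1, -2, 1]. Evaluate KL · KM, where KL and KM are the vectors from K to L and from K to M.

237

KL = L − K = (-2, -12, -7)
KM = M − K = (2, -16, -7)
KL · KM = (-2)·2 + (-12)·(-16) + (-7)·(-7) = -4 + 192 + 49 = 237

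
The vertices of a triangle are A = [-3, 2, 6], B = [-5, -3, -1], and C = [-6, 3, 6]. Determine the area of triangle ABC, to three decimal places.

AB = (-2, -5, -7),  AC = (-3, 1, 0)
i: (-5)·0 - (-7)·1 = 0 - (-7) = 7
j: (-7)·(-3) - (-2)·0 = 21 - 0 = 21
k: (-2)·1 - (-5)·(-3) = -2 - 15 = -17
AB × AC = (7, 21, -17)
|AB × AC| = √779 ≈ 27.9106
area = ½ · 27.9106 ≈ 13.955

13.955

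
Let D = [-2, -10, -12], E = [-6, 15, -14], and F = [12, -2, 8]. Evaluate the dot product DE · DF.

104

DE = E − D = (-4, 25, -2)
DF = F − D = (14, 8, 20)
DE · DF = (-4)·14 + 25·8 + (-2)·20 = -56 + 200 - 40 = 104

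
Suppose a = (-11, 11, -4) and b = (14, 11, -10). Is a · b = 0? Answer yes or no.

a · b = (-11)·14 + 11·11 + (-4)·(-10) = -154 + 121 + 40 = 7
Nonzero, so the vectors are not orthogonal.

no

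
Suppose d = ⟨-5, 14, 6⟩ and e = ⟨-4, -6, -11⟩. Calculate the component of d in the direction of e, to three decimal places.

-9.884

d · e = (-5)·(-4) + 14·(-6) + 6·(-11) = 20 - 84 - 66 = -130
|e| = √(16 + 36 + 121) = √173 ≈ 13.1529
comp_e d = -130 / √173 ≈ -9.884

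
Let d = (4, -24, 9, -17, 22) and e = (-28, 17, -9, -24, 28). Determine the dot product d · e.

423

d · e = 4·(-28) + (-24)·17 + 9·(-9) + (-17)·(-24) + 22·28 = -112 - 408 - 81 + 408 + 616 = 423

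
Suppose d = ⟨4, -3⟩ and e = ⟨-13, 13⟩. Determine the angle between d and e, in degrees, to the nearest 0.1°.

d · e = 4·(-13) + (-3)·13 = -52 - 39 = -91
|d|² = 16 + 9 = 25,  |d| = √25 ≈ 5.000000
|e|² = 169 + 169 = 338,  |e| = √338 ≈ 18.384776
cos θ = -91 / (5.000000 · 18.384776) ≈ -0.98995
θ = arccos(-0.98995) ≈ 171.9°

171.9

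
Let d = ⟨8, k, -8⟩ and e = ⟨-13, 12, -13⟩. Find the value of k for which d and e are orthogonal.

0

d · e = 8·(-13) + k·12 + (-8)·(-13) = 0 + 12k
Set equal to 0: 12k = 0, so k = 0.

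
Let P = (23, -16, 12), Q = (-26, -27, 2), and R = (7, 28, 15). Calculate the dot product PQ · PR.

270

PQ = Q − P = (-49, -11, -10)
PR = R − P = (-16, 44, 3)
PQ · PR = (-49)·(-16) + (-11)·44 + (-10)·3 = 784 - 484 - 30 = 270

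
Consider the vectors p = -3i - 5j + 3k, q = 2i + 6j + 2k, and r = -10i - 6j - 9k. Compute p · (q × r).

q × r:
i: 6·(-9) - 2·(-6) = -54 - (-12) = -42
j: 2·(-10) - 2·(-9) = -20 - (-18) = -2
k: 2·(-6) - 6·(-10) = -12 - (-60) = 48
q × r = (-42, -2, 48)
p · (q × r) = (-3)·(-42) + (-5)·(-2) + 3·48 = 126 + 10 + 144 = 280

280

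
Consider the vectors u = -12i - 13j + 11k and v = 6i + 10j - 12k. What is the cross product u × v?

(46, -78, -42)

i: (-13)·(-12) - 11·10 = 156 - 110 = 46
j: 11·6 - (-12)·(-12) = 66 - 144 = -78
k: (-12)·10 - (-13)·6 = -120 - (-78) = -42
u × v = (46, -78, -42)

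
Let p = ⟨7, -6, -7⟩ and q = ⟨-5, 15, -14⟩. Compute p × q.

(189, 133, 75)

i: (-6)·(-14) - (-7)·15 = 84 - (-105) = 189
j: (-7)·(-5) - 7·(-14) = 35 - (-98) = 133
k: 7·15 - (-6)·(-5) = 105 - 30 = 75
p × q = (189, 133, 75)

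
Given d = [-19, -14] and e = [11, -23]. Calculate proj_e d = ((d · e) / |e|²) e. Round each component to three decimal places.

(1.912, -3.998)

d · e = (-19)·11 + (-14)·(-23) = -209 + 322 = 113
|e|² = 121 + 529 = 650
proj_e d = (113/650) · (11, -23) ≈ (1.912, -3.998)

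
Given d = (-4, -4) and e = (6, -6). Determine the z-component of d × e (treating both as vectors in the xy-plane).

48

(-4)·(-6) - (-4)·6 = 24 - (-24) = 48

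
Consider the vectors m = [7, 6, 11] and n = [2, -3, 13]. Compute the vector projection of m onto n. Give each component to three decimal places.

(1.527, -2.291, 9.929)

m · n = 7·2 + 6·(-3) + 11·13 = 14 - 18 + 143 = 139
|n|² = 4 + 9 + 169 = 182
proj_n m = (139/182) · (2, -3, 13) ≈ (1.527, -2.291, 9.929)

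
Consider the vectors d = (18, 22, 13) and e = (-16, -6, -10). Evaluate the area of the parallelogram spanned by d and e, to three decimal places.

283.697

i: 22·(-10) - 13·(-6) = -220 - (-78) = -142
j: 13·(-16) - 18·(-10) = -208 - (-180) = -28
k: 18·(-6) - 22·(-16) = -108 - (-352) = 244
d × e = (-142, -28, 244)
|d × e| = √((-142)² + (-28)² + 244²) = √80484 ≈ 283.6970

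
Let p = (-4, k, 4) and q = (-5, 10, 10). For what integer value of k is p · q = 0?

p · q = (-4)·(-5) + k·10 + 4·10 = 60 + 10k
Set equal to 0: 10k = -60, so k = -6.

-6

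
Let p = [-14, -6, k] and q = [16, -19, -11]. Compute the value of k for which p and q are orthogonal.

-10

p · q = (-14)·16 + (-6)·(-19) + k·(-11) = -110 - 11k
Set equal to 0: -11k = 110, so k = -10.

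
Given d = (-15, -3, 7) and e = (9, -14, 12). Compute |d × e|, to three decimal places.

345.054

i: (-3)·12 - 7·(-14) = -36 - (-98) = 62
j: 7·9 - (-15)·12 = 63 - (-180) = 243
k: (-15)·(-14) - (-3)·9 = 210 - (-27) = 237
d × e = (62, 243, 237)
|d × e| = √(62² + 243² + 237²) = √119062 ≈ 345.0536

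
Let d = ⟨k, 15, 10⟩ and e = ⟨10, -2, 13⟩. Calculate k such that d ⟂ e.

-10

d · e = k·10 + 15·(-2) + 10·13 = 100 + 10k
Set equal to 0: 10k = -100, so k = -10.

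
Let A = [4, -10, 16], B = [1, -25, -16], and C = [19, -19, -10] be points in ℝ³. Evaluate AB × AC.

(102, -558, 252)

AB = (-3, -15, -32)
AC = (15, -9, -26)
i: (-15)·(-26) - (-32)·(-9) = 390 - 288 = 102
j: (-32)·15 - (-3)·(-26) = -480 - 78 = -558
k: (-3)·(-9) - (-15)·15 = 27 - (-225) = 252
AB × AC = (102, -558, 252)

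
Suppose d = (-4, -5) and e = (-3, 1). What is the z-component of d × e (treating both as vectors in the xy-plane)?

(-4)·1 - (-5)·(-3) = -4 - 15 = -19

-19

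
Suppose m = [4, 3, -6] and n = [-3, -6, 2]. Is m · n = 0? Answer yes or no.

no

m · n = 4·(-3) + 3·(-6) + (-6)·2 = -12 - 18 - 12 = -42
Nonzero, so the vectors are not orthogonal.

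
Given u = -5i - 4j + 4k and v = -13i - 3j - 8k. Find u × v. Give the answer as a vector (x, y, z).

i: (-4)·(-8) - 4·(-3) = 32 - (-12) = 44
j: 4·(-13) - (-5)·(-8) = -52 - 40 = -92
k: (-5)·(-3) - (-4)·(-13) = 15 - 52 = -37
u × v = (44, -92, -37)

(44, -92, -37)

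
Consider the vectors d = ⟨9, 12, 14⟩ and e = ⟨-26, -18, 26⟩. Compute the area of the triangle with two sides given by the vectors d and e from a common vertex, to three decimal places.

i: 12·26 - 14·(-18) = 312 - (-252) = 564
j: 14·(-26) - 9·26 = -364 - 234 = -598
k: 9·(-18) - 12·(-26) = -162 - (-312) = 150
d × e = (564, -598, 150)
|d × e| = √(564² + (-598)² + 150²) = √698200 ≈ 835.5836
area = ½ · 835.5836 ≈ 417.792

417.792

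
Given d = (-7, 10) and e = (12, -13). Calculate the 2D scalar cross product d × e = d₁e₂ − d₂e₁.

(-7)·(-13) - 10·12 = 91 - 120 = -29

-29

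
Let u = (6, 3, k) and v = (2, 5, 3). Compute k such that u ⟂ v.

-9

u · v = 6·2 + 3·5 + k·3 = 27 + 3k
Set equal to 0: 3k = -27, so k = -9.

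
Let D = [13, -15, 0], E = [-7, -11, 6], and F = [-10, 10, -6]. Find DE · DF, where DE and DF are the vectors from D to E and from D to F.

524

DE = E − D = (-20, 4, 6)
DF = F − D = (-23, 25, -6)
DE · DF = (-20)·(-23) + 4·25 + 6·(-6) = 460 + 100 - 36 = 524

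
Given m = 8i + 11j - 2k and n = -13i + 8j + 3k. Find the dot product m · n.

m · n = 8·(-13) + 11·8 + (-2)·3 = -104 + 88 - 6 = -22

-22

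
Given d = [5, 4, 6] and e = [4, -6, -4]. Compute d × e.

i: 4·(-4) - 6·(-6) = -16 - (-36) = 20
j: 6·4 - 5·(-4) = 24 - (-20) = 44
k: 5·(-6) - 4·4 = -30 - 16 = -46
d × e = (20, 44, -46)

(20, 44, -46)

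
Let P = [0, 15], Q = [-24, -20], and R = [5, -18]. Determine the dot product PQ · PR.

PQ = Q − P = (-24, -35)
PR = R − P = (5, -33)
PQ · PR = (-24)·5 + (-35)·(-33) = -120 + 1155 = 1035

1035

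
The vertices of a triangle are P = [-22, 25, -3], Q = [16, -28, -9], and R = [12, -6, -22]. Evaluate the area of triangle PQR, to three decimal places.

577.005

PQ = (38, -53, -6),  PR = (34, -31, -19)
i: (-53)·(-19) - (-6)·(-31) = 1007 - 186 = 821
j: (-6)·34 - 38·(-19) = -204 - (-722) = 518
k: 38·(-31) - (-53)·34 = -1178 - (-1802) = 624
PQ × PR = (821, 518, 624)
|PQ × PR| = √1331741 ≈ 1154.0108
area = ½ · 1154.0108 ≈ 577.005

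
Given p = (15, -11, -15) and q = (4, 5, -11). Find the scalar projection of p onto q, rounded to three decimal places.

13.356

p · q = 15·4 + (-11)·5 + (-15)·(-11) = 60 - 55 + 165 = 170
|q| = √(16 + 25 + 121) = √162 ≈ 12.7279
comp_q p = 170 / √162 ≈ 13.356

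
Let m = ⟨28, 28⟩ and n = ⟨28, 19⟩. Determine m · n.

m · n = 28·28 + 28·19 = 784 + 532 = 1316

1316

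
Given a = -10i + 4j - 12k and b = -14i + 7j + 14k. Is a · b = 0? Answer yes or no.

yes

a · b = (-10)·(-14) + 4·7 + (-12)·14 = 140 + 28 - 168 = 0
Zero, so the vectors are orthogonal.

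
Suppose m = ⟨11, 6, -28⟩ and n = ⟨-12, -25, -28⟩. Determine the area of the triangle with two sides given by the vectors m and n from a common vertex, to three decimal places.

549.857

i: 6·(-28) - (-28)·(-25) = -168 - 700 = -868
j: (-28)·(-12) - 11·(-28) = 336 - (-308) = 644
k: 11·(-25) - 6·(-12) = -275 - (-72) = -203
m × n = (-868, 644, -203)
|m × n| = √((-868)² + 644² + (-203)²) = √1209369 ≈ 1099.7131
area = ½ · 1099.7131 ≈ 549.857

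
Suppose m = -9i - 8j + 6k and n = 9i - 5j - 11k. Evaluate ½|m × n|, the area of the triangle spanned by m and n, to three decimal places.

86.078

i: (-8)·(-11) - 6·(-5) = 88 - (-30) = 118
j: 6·9 - (-9)·(-11) = 54 - 99 = -45
k: (-9)·(-5) - (-8)·9 = 45 - (-72) = 117
m × n = (118, -45, 117)
|m × n| = √(118² + (-45)² + 117²) = √29638 ≈ 172.1569
area = ½ · 172.1569 ≈ 86.078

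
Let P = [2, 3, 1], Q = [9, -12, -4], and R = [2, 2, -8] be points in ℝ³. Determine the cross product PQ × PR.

(130, 63, -7)

PQ = (7, -15, -5)
PR = (0, -1, -9)
i: (-15)·(-9) - (-5)·(-1) = 135 - 5 = 130
j: (-5)·0 - 7·(-9) = 0 - (-63) = 63
k: 7·(-1) - (-15)·0 = -7 - 0 = -7
PQ × PR = (130, 63, -7)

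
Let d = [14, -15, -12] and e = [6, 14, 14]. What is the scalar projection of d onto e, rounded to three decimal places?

-14.211

d · e = 14·6 + (-15)·14 + (-12)·14 = 84 - 210 - 168 = -294
|e| = √(36 + 196 + 196) = √428 ≈ 20.6882
comp_e d = -294 / √428 ≈ -14.211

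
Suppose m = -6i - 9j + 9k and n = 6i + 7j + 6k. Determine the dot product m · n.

-45

m · n = (-6)·6 + (-9)·7 + 9·6 = -36 - 63 + 54 = -45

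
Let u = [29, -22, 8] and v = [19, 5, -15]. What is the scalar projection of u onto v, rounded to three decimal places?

12.986

u · v = 29·19 + (-22)·5 + 8·(-15) = 551 - 110 - 120 = 321
|v| = √(361 + 25 + 225) = √611 ≈ 24.7184
comp_v u = 321 / √611 ≈ 12.986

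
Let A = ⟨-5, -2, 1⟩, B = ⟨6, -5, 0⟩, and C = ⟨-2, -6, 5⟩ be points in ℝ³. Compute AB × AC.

(-16, -47, -35)

AB = (11, -3, -1)
AC = (3, -4, 4)
i: (-3)·4 - (-1)·(-4) = -12 - 4 = -16
j: (-1)·3 - 11·4 = -3 - 44 = -47
k: 11·(-4) - (-3)·3 = -44 - (-9) = -35
AB × AC = (-16, -47, -35)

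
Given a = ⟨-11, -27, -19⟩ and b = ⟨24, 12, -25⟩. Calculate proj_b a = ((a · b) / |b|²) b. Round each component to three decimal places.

(-2.016, -1.008, 2.100)

a · b = (-11)·24 + (-27)·12 + (-19)·(-25) = -264 - 324 + 475 = -113
|b|² = 576 + 144 + 625 = 1345
proj_b a = (-113/1345) · (24, 12, -25) ≈ (-2.016, -1.008, 2.100)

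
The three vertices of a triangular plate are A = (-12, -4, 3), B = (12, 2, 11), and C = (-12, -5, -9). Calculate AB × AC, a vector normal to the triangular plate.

(-64, 288, -24)

AB = (24, 6, 8)
AC = (0, -1, -12)
i: 6·(-12) - 8·(-1) = -72 - (-8) = -64
j: 8·0 - 24·(-12) = 0 - (-288) = 288
k: 24·(-1) - 6·0 = -24 - 0 = -24
AB × AC = (-64, 288, -24)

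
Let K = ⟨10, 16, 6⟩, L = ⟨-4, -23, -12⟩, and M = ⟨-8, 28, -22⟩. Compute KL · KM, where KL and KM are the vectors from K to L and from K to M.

288

KL = L − K = (-14, -39, -18)
KM = M − K = (-18, 12, -28)
KL · KM = (-14)·(-18) + (-39)·12 + (-18)·(-28) = 252 - 468 + 504 = 288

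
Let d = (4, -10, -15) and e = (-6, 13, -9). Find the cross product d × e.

i: (-10)·(-9) - (-15)·13 = 90 - (-195) = 285
j: (-15)·(-6) - 4·(-9) = 90 - (-36) = 126
k: 4·13 - (-10)·(-6) = 52 - 60 = -8
d × e = (285, 126, -8)

(285, 126, -8)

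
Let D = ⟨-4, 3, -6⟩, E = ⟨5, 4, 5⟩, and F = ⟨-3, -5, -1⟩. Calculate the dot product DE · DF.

DE = E − D = (9, 1, 11)
DF = F − D = (1, -8, 5)
DE · DF = 9·1 + 1·(-8) + 11·5 = 9 - 8 + 55 = 56

56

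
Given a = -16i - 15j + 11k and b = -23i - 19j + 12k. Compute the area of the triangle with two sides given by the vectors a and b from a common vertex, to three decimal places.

39.506

i: (-15)·12 - 11·(-19) = -180 - (-209) = 29
j: 11·(-23) - (-16)·12 = -253 - (-192) = -61
k: (-16)·(-19) - (-15)·(-23) = 304 - 345 = -41
a × b = (29, -61, -41)
|a × b| = √(29² + (-61)² + (-41)²) = √6243 ≈ 79.0127
area = ½ · 79.0127 ≈ 39.506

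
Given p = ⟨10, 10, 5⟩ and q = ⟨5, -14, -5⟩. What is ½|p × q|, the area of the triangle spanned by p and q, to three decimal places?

102.622

i: 10·(-5) - 5·(-14) = -50 - (-70) = 20
j: 5·5 - 10·(-5) = 25 - (-50) = 75
k: 10·(-14) - 10·5 = -140 - 50 = -190
p × q = (20, 75, -190)
|p × q| = √(20² + 75² + (-190)²) = √42125 ≈ 205.2438
area = ½ · 205.2438 ≈ 102.622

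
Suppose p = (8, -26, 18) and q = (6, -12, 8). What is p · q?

504

p · q = 8·6 + (-26)·(-12) + 18·8 = 48 + 312 + 144 = 504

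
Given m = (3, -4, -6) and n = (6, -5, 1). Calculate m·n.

m · n = 3·6 + (-4)·(-5) + (-6)·1 = 18 + 20 - 6 = 32

32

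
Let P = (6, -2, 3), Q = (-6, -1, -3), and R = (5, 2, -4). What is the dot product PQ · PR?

PQ = Q − P = (-12, 1, -6)
PR = R − P = (-1, 4, -7)
PQ · PR = (-12)·(-1) + 1·4 + (-6)·(-7) = 12 + 4 + 42 = 58

58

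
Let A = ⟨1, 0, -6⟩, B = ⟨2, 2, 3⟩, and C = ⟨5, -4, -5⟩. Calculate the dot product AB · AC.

AB = B − A = (1, 2, 9)
AC = C − A = (4, -4, 1)
AB · AC = 1·4 + 2·(-4) + 9·1 = 4 - 8 + 9 = 5

5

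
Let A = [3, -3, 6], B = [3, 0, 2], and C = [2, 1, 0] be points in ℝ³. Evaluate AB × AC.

(-2, 4, 3)

AB = (0, 3, -4)
AC = (-1, 4, -6)
i: 3·(-6) - (-4)·4 = -18 - (-16) = -2
j: (-4)·(-1) - 0·(-6) = 4 - 0 = 4
k: 0·4 - 3·(-1) = 0 - (-3) = 3
AB × AC = (-2, 4, 3)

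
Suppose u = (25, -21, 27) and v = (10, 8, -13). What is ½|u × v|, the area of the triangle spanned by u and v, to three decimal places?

i: (-21)·(-13) - 27·8 = 273 - 216 = 57
j: 27·10 - 25·(-13) = 270 - (-325) = 595
k: 25·8 - (-21)·10 = 200 - (-210) = 410
u × v = (57, 595, 410)
|u × v| = √(57² + 595² + 410²) = √525374 ≈ 724.8269
area = ½ · 724.8269 ≈ 362.413

362.413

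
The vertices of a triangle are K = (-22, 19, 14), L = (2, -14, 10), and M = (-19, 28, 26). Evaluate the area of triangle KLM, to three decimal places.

282.323

KL = (24, -33, -4),  KM = (3, 9, 12)
i: (-33)·12 - (-4)·9 = -396 - (-36) = -360
j: (-4)·3 - 24·12 = -12 - 288 = -300
k: 24·9 - (-33)·3 = 216 - (-99) = 315
KL × KM = (-360, -300, 315)
|KL × KM| = √318825 ≈ 564.6459
area = ½ · 564.6459 ≈ 282.323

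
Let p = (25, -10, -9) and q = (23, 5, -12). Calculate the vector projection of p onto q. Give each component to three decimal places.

p · q = 25·23 + (-10)·5 + (-9)·(-12) = 575 - 50 + 108 = 633
|q|² = 529 + 25 + 144 = 698
proj_q p = (633/698) · (23, 5, -12) ≈ (20.858, 4.534, -10.883)

(20.858, 4.534, -10.883)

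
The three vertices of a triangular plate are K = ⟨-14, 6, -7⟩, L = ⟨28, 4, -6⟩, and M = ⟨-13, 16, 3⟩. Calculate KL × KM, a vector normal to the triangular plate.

(-30, -419, 422)

KL = (42, -2, 1)
KM = (1, 10, 10)
i: (-2)·10 - 1·10 = -20 - 10 = -30
j: 1·1 - 42·10 = 1 - 420 = -419
k: 42·10 - (-2)·1 = 420 - (-2) = 422
KL × KM = (-30, -419, 422)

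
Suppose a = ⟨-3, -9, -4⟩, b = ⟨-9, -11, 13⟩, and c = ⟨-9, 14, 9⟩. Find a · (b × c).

b × c:
i: (-11)·9 - 13·14 = -99 - 182 = -281
j: 13·(-9) - (-9)·9 = -117 - (-81) = -36
k: (-9)·14 - (-11)·(-9) = -126 - 99 = -225
b × c = (-281, -36, -225)
a · (b × c) = (-3)·(-281) + (-9)·(-36) + (-4)·(-225) = 843 + 324 + 900 = 2067

2067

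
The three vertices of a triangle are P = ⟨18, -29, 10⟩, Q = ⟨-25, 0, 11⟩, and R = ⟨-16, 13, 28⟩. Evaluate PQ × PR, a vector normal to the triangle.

(480, 740, -820)

PQ = (-43, 29, 1)
PR = (-34, 42, 18)
i: 29·18 - 1·42 = 522 - 42 = 480
j: 1·(-34) - (-43)·18 = -34 - (-774) = 740
k: (-43)·42 - 29·(-34) = -1806 - (-986) = -820
PQ × PR = (480, 740, -820)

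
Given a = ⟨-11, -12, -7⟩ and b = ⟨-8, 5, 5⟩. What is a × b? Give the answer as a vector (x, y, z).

i: (-12)·5 - (-7)·5 = -60 - (-35) = -25
j: (-7)·(-8) - (-11)·5 = 56 - (-55) = 111
k: (-11)·5 - (-12)·(-8) = -55 - 96 = -151
a × b = (-25, 111, -151)

(-25, 111, -151)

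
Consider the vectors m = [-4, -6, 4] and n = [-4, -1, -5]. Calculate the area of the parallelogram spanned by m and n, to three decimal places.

53.404

i: (-6)·(-5) - 4·(-1) = 30 - (-4) = 34
j: 4·(-4) - (-4)·(-5) = -16 - 20 = -36
k: (-4)·(-1) - (-6)·(-4) = 4 - 24 = -20
m × n = (34, -36, -20)
|m × n| = √(34² + (-36)² + (-20)²) = √2852 ≈ 53.4041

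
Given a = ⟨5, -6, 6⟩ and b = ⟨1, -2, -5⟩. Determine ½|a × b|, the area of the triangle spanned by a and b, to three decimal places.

i: (-6)·(-5) - 6·(-2) = 30 - (-12) = 42
j: 6·1 - 5·(-5) = 6 - (-25) = 31
k: 5·(-2) - (-6)·1 = -10 - (-6) = -4
a × b = (42, 31, -4)
|a × b| = √(42² + 31² + (-4)²) = √2741 ≈ 52.3546
area = ½ · 52.3546 ≈ 26.177

26.177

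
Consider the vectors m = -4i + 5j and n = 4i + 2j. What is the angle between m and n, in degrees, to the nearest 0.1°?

m · n = (-4)·4 + 5·2 = -16 + 10 = -6
|m|² = 16 + 25 = 41,  |m| = √41 ≈ 6.403124
|n|² = 16 + 4 = 20,  |n| = √20 ≈ 4.472136
cos θ = -6 / (6.403124 · 4.472136) ≈ -0.20953
θ = arccos(-0.20953) ≈ 102.1°

102.1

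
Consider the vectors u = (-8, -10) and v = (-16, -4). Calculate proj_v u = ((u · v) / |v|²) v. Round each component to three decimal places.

(-9.882, -2.471)

u · v = (-8)·(-16) + (-10)·(-4) = 128 + 40 = 168
|v|² = 256 + 16 = 272
proj_v u = (168/272) · (-16, -4) ≈ (-9.882, -2.471)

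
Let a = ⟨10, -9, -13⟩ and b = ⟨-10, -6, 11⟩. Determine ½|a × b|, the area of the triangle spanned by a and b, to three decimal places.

i: (-9)·11 - (-13)·(-6) = -99 - 78 = -177
j: (-13)·(-10) - 10·11 = 130 - 110 = 20
k: 10·(-6) - (-9)·(-10) = -60 - 90 = -150
a × b = (-177, 20, -150)
|a × b| = √((-177)² + 20² + (-150)²) = √54229 ≈ 232.8712
area = ½ · 232.8712 ≈ 116.436

116.436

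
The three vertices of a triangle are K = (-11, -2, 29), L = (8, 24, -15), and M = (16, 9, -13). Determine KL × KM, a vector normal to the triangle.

KL = (19, 26, -44)
KM = (27, 11, -42)
i: 26·(-42) - (-44)·11 = -1092 - (-484) = -608
j: (-44)·27 - 19·(-42) = -1188 - (-798) = -390
k: 19·11 - 26·27 = 209 - 702 = -493
KL × KM = (-608, -390, -493)

(-608, -390, -493)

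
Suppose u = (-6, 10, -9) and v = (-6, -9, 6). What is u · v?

-108

u · v = (-6)·(-6) + 10·(-9) + (-9)·6 = 36 - 90 - 54 = -108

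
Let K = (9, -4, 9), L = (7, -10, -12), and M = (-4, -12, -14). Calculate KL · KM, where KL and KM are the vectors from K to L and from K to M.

KL = L − K = (-2, -6, -21)
KM = M − K = (-13, -8, -23)
KL · KM = (-2)·(-13) + (-6)·(-8) + (-21)·(-23) = 26 + 48 + 483 = 557

557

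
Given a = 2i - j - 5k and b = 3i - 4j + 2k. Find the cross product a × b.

i: (-1)·2 - (-5)·(-4) = -2 - 20 = -22
j: (-5)·3 - 2·2 = -15 - 4 = -19
k: 2·(-4) - (-1)·3 = -8 - (-3) = -5
a × b = (-22, -19, -5)

(-22, -19, -5)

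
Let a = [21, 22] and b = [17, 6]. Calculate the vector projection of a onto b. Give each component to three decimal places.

(25.578, 9.028)

a · b = 21·17 + 22·6 = 357 + 132 = 489
|b|² = 289 + 36 = 325
proj_b a = (489/325) · (17, 6) ≈ (25.578, 9.028)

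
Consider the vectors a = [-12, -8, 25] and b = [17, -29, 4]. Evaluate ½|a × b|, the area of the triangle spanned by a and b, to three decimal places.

484.312

i: (-8)·4 - 25·(-29) = -32 - (-725) = 693
j: 25·17 - (-12)·4 = 425 - (-48) = 473
k: (-12)·(-29) - (-8)·17 = 348 - (-136) = 484
a × b = (693, 473, 484)
|a × b| = √(693² + 473² + 484²) = √938234 ≈ 968.6248
area = ½ · 968.6248 ≈ 484.312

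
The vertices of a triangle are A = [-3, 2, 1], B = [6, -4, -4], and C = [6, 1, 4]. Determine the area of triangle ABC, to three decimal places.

AB = (9, -6, -5),  AC = (9, -1, 3)
i: (-6)·3 - (-5)·(-1) = -18 - 5 = -23
j: (-5)·9 - 9·3 = -45 - 27 = -72
k: 9·(-1) - (-6)·9 = -9 - (-54) = 45
AB × AC = (-23, -72, 45)
|AB × AC| = √7738 ≈ 87.9659
area = ½ · 87.9659 ≈ 43.983

43.983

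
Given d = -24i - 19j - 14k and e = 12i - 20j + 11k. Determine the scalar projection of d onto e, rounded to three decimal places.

-2.404

d · e = (-24)·12 + (-19)·(-20) + (-14)·11 = -288 + 380 - 154 = -62
|e| = √(144 + 400 + 121) = √665 ≈ 25.7876
comp_e d = -62 / √665 ≈ -2.404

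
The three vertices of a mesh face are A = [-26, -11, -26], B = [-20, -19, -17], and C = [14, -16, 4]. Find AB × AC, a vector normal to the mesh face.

(-195, 180, 290)

AB = (6, -8, 9)
AC = (40, -5, 30)
i: (-8)·30 - 9·(-5) = -240 - (-45) = -195
j: 9·40 - 6·30 = 360 - 180 = 180
k: 6·(-5) - (-8)·40 = -30 - (-320) = 290
AB × AC = (-195, 180, 290)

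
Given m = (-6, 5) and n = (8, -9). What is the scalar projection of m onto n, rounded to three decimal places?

-7.723

m · n = (-6)·8 + 5·(-9) = -48 - 45 = -93
|n| = √(64 + 81) = √145 ≈ 12.0416
comp_n m = -93 / √145 ≈ -7.723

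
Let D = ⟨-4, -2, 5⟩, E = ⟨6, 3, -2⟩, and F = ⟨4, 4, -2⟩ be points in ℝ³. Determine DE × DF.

DE = (10, 5, -7)
DF = (8, 6, -7)
i: 5·(-7) - (-7)·6 = -35 - (-42) = 7
j: (-7)·8 - 10·(-7) = -56 - (-70) = 14
k: 10·6 - 5·8 = 60 - 40 = 20
DE × DF = (7, 14, 20)

(7, 14, 20)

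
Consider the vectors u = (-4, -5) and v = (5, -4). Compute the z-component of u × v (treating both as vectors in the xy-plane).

(-4)·(-4) - (-5)·5 = 16 - (-25) = 41

41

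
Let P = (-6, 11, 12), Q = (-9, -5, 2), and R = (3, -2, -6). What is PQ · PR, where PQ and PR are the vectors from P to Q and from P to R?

PQ = Q − P = (-3, -16, -10)
PR = R − P = (9, -13, -18)
PQ · PR = (-3)·9 + (-16)·(-13) + (-10)·(-18) = -27 + 208 + 180 = 361

361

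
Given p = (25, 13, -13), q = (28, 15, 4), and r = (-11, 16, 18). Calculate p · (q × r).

-9943

q × r:
i: 15·18 - 4·16 = 270 - 64 = 206
j: 4·(-11) - 28·18 = -44 - 504 = -548
k: 28·16 - 15·(-11) = 448 - (-165) = 613
q × r = (206, -548, 613)
p · (q × r) = 25·206 + 13·(-548) + (-13)·613 = 5150 - 7124 - 7969 = -9943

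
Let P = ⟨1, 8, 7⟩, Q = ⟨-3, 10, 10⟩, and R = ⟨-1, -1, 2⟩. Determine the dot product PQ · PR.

-25

PQ = Q − P = (-4, 2, 3)
PR = R − P = (-2, -9, -5)
PQ · PR = (-4)·(-2) + 2·(-9) + 3·(-5) = 8 - 18 - 15 = -25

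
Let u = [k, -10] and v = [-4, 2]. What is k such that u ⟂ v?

-5

u · v = k·(-4) + (-10)·2 = -20 - 4k
Set equal to 0: -4k = 20, so k = -5.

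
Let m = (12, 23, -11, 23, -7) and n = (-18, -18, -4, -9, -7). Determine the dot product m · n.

m · n = 12·(-18) + 23·(-18) + (-11)·(-4) + 23·(-9) + (-7)·(-7) = -216 - 414 + 44 - 207 + 49 = -744

-744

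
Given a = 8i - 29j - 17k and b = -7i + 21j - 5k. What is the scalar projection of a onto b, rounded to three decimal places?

-25.558

a · b = 8·(-7) + (-29)·21 + (-17)·(-5) = -56 - 609 + 85 = -580
|b| = √(49 + 441 + 25) = √515 ≈ 22.6936
comp_b a = -580 / √515 ≈ -25.558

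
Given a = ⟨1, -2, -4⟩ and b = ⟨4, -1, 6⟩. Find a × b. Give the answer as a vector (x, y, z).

(-16, -22, 7)

i: (-2)·6 - (-4)·(-1) = -12 - 4 = -16
j: (-4)·4 - 1·6 = -16 - 6 = -22
k: 1·(-1) - (-2)·4 = -1 - (-8) = 7
a × b = (-16, -22, 7)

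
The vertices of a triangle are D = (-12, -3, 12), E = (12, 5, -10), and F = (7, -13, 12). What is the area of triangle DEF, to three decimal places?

306.915

DE = (24, 8, -22),  DF = (19, -10, 0)
i: 8·0 - (-22)·(-10) = 0 - 220 = -220
j: (-22)·19 - 24·0 = -418 - 0 = -418
k: 24·(-10) - 8·19 = -240 - 152 = -392
DE × DF = (-220, -418, -392)
|DE × DF| = √376788 ≈ 613.8306
area = ½ · 613.8306 ≈ 306.915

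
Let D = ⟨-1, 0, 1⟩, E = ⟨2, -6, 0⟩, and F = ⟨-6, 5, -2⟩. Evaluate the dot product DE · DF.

-42

DE = E − D = (3, -6, -1)
DF = F − D = (-5, 5, -3)
DE · DF = 3·(-5) + (-6)·5 + (-1)·(-3) = -15 - 30 + 3 = -42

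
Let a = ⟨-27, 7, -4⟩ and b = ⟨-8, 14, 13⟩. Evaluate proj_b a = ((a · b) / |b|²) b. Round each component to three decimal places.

(-4.886, 8.550, 7.939)

a · b = (-27)·(-8) + 7·14 + (-4)·13 = 216 + 98 - 52 = 262
|b|² = 64 + 196 + 169 = 429
proj_b a = (262/429) · (-8, 14, 13) ≈ (-4.886, 8.550, 7.939)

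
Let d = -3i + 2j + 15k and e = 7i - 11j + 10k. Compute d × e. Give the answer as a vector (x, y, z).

(185, 135, 19)

i: 2·10 - 15·(-11) = 20 - (-165) = 185
j: 15·7 - (-3)·10 = 105 - (-30) = 135
k: (-3)·(-11) - 2·7 = 33 - 14 = 19
d × e = (185, 135, 19)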